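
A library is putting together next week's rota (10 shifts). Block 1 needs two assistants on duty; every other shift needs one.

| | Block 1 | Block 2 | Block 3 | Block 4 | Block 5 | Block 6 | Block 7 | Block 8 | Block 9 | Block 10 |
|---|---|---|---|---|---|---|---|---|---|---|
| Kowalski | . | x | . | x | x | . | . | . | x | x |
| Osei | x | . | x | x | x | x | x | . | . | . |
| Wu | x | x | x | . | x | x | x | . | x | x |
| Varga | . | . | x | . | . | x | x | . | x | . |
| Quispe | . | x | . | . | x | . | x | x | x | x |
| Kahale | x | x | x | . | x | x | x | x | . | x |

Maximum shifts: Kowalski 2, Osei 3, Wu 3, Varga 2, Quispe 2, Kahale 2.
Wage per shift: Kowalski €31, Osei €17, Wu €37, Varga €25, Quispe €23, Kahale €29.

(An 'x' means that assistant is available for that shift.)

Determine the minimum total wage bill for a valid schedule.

Picking the cheapest available assistant for each shift independently would cost €223, but that ignores the shift limits.
An optimal schedule: Block 1→Osei+Kahale, Block 2→Quispe, Block 3→Osei, Block 4→Osei, Block 5→Kowalski, Block 6→Varga, Block 7→Kahale, Block 8→Quispe, Block 9→Varga, Block 10→Kowalski.
Total: 17 + 29 + 23 + 17 + 17 + 31 + 25 + 29 + 23 + 25 + 31 = €267.

€267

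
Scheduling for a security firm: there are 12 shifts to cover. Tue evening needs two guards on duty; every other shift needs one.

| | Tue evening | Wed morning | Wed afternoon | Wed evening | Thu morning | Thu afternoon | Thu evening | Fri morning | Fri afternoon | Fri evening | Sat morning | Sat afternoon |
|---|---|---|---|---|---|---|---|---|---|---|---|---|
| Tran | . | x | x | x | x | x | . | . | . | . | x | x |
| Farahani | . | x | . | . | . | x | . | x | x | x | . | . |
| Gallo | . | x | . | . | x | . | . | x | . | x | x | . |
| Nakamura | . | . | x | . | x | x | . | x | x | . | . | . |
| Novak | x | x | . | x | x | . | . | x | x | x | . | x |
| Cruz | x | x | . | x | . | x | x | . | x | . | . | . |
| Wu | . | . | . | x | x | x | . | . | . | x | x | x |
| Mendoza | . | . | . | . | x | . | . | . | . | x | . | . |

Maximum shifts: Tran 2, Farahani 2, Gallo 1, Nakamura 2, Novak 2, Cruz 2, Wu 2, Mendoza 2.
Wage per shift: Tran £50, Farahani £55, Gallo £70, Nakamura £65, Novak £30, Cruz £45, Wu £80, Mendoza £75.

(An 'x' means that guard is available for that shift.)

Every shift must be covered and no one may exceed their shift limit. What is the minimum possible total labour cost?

Tue evening can only be covered by Novak and Cruz, so that assignment is forced.
Thu evening can only be covered by Cruz, so that assignment is forced.
Picking the cheapest available guard for each shift independently would cost £475, but that ignores the shift limits.
An optimal schedule: Tue evening→Novak+Cruz, Wed morning→Farahani, Wed afternoon→Tran, Wed evening→Tran, Thu morning→Mendoza, Thu afternoon→Nakamura, Thu evening→Cruz, Fri morning→Farahani, Fri afternoon→Nakamura, Fri evening→Mendoza, Sat morning→Gallo, Sat afternoon→Novak.
Total: 30 + 45 + 55 + 50 + 50 + 75 + 65 + 45 + 55 + 65 + 75 + 70 + 30 = £710.

£710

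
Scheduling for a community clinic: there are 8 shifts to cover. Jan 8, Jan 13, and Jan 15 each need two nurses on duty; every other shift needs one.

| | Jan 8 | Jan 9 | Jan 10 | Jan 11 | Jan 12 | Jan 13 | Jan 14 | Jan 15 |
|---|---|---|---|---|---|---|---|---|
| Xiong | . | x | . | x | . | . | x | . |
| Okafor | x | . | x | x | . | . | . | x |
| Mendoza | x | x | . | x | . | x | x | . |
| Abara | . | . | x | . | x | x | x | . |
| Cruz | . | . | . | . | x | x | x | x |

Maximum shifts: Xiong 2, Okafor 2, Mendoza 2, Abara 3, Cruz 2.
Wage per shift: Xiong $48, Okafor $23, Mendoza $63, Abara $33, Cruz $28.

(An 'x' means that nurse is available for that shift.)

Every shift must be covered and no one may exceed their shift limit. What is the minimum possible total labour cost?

Jan 8 can only be covered by Okafor and Mendoza, so that assignment is forced.
Jan 15 can only be covered by Okafor and Cruz, so that assignment is forced.
Picking the cheapest available nurse for each shift independently would cost $348, but that ignores the shift limits.
An optimal schedule: Jan 8→Okafor+Mendoza, Jan 9→Xiong, Jan 10→Abara, Jan 11→Xiong, Jan 12→Abara, Jan 13→Mendoza+Abara, Jan 14→Cruz, Jan 15→Okafor+Cruz.
Total: 23 + 63 + 48 + 33 + 48 + 33 + 63 + 33 + 28 + 23 + 28 = $423.

$423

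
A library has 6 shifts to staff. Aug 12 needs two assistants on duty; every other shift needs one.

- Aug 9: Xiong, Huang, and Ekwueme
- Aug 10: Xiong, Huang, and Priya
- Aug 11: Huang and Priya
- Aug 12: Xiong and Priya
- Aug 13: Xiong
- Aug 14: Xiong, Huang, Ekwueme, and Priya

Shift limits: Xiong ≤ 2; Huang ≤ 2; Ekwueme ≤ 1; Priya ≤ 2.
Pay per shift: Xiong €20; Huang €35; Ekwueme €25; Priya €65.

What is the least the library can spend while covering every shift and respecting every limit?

Aug 12 can only be covered by Xiong and Priya, so that assignment is forced.
Aug 13 can only be covered by Xiong, so that assignment is forced.
Picking the cheapest available assistant for each shift independently would cost €200, but that ignores the shift limits.
An optimal schedule: Aug 9→Huang, Aug 10→Priya, Aug 11→Huang, Aug 12→Xiong+Priya, Aug 13→Xiong, Aug 14→Ekwueme.
Total: 35 + 65 + 35 + 20 + 65 + 20 + 25 = €265.

€265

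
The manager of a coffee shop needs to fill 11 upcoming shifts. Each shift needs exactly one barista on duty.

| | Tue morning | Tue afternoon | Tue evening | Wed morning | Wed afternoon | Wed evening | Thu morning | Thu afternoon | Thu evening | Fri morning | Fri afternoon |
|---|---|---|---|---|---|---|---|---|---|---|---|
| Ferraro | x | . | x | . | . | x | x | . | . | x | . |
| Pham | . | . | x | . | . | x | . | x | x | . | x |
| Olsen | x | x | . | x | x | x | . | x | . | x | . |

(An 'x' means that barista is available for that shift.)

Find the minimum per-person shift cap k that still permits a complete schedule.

4

With 3 baristas and 11 worker-slots to fill, someone must work at least ⌈11/3⌉ = 4 shifts, so k ≥ 4.
k = 4 works: Tue morning→Ferraro, Tue afternoon→Olsen, Tue evening→Ferraro, Wed morning→Olsen, Wed afternoon→Olsen, Wed evening→Pham, Thu morning→Ferraro, Thu afternoon→Pham, Thu evening→Pham, Fri morning→Ferraro, Fri afternoon→Pham.
Loads: Ferraro 4, Pham 4, Olsen 3 — all ≤ 4.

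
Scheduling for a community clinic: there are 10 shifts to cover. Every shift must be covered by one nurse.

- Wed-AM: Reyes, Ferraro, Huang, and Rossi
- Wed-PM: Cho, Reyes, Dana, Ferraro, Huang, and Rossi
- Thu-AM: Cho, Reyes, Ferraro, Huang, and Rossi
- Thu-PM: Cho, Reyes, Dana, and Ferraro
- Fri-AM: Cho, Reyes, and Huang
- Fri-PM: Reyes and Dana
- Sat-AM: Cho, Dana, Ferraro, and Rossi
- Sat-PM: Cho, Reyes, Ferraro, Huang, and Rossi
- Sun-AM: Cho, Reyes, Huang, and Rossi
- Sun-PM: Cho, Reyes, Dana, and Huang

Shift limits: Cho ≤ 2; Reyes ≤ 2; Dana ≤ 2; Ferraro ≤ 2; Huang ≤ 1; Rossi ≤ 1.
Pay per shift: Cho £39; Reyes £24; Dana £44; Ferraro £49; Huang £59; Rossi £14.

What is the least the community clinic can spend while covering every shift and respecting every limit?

Picking the cheapest available nurse for each shift independently would cost £180, but that ignores the shift limits.
An optimal schedule: Wed-AM→Reyes, Wed-PM→Rossi, Thu-AM→Ferraro, Thu-PM→Cho, Fri-AM→Cho, Fri-PM→Reyes, Sat-AM→Dana, Sat-PM→Ferraro, Sun-AM→Huang, Sun-PM→Dana.
Total: 24 + 14 + 49 + 39 + 39 + 24 + 44 + 49 + 59 + 44 = £385.

£385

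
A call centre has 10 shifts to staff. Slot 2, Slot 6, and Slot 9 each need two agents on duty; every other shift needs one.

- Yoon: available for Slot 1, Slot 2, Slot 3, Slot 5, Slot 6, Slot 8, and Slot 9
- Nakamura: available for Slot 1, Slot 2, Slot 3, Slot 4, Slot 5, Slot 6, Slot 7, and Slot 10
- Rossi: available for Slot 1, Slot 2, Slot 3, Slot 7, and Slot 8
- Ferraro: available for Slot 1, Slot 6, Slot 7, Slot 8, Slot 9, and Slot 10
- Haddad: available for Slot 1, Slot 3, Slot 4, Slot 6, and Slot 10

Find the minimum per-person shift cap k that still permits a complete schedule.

3

With 5 agents and 13 worker-slots to fill, someone must work at least ⌈13/5⌉ = 3 shifts, so k ≥ 3.
k = 3 works: Slot 1→Rossi, Slot 2→Yoon+Nakamura, Slot 3→Rossi, Slot 4→Nakamura, Slot 5→Yoon, Slot 6→Ferraro+Haddad, Slot 7→Nakamura, Slot 8→Rossi, Slot 9→Yoon+Ferraro, Slot 10→Ferraro.
Loads: Yoon 3, Nakamura 3, Rossi 3, Ferraro 3, Haddad 1 — all ≤ 3.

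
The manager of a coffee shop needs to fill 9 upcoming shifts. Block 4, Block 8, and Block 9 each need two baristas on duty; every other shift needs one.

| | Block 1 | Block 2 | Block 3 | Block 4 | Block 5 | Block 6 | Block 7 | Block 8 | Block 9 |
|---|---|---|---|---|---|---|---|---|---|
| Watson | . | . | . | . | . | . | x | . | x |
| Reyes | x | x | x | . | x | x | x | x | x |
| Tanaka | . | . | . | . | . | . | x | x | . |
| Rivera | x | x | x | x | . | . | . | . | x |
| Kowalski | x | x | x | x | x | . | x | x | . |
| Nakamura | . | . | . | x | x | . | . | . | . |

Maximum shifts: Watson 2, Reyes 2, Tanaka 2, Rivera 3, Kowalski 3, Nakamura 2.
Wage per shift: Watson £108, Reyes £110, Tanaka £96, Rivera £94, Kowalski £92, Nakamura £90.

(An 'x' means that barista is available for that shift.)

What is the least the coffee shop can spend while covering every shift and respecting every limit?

£1148

Block 6 can only be covered by Reyes, so that assignment is forced.
Picking the cheapest available barista for each shift independently would cost £1140, but that ignores the shift limits.
An optimal schedule: Block 1→Kowalski, Block 2→Kowalski, Block 3→Rivera, Block 4→Nakamura+Rivera, Block 5→Nakamura, Block 6→Reyes, Block 7→Tanaka, Block 8→Kowalski+Tanaka, Block 9→Rivera+Watson.
Total: 92 + 92 + 94 + 90 + 94 + 90 + 110 + 96 + 92 + 96 + 94 + 108 = £1148.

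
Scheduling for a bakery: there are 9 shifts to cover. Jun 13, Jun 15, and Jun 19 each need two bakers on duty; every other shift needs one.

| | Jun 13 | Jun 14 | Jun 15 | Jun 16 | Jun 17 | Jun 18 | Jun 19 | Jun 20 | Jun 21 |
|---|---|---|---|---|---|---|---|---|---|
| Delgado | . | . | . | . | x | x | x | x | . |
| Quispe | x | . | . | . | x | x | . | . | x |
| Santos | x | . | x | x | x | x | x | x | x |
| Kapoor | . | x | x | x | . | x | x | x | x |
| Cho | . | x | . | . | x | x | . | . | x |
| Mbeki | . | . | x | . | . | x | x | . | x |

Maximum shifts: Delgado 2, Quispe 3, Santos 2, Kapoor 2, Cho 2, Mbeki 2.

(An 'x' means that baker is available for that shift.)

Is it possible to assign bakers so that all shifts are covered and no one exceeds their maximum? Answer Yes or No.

Yes

Jun 13 can only be covered by Quispe and Santos, so that assignment is forced.
One valid schedule: Jun 13→Quispe+Santos, Jun 14→Kapoor, Jun 15→Kapoor+Mbeki, Jun 16→Santos, Jun 17→Quispe, Jun 18→Cho, Jun 19→Delgado+Mbeki, Jun 20→Delgado, Jun 21→Quispe.
Loads: Delgado 2/2, Quispe 3/3, Santos 2/2, Kapoor 2/2, Cho 1/2, Mbeki 2/2 — all within limits.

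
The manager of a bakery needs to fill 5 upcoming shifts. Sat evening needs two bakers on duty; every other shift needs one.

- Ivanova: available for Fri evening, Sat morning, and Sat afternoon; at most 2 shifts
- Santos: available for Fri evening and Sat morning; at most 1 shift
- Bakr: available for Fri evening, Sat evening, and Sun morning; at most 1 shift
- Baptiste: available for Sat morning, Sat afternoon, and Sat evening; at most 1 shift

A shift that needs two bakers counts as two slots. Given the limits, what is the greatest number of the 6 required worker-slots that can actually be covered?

Total capacity across all bakers is 2+1+1+1 = 5, and 6 slots are needed, so at most 5 can be filled.
An assignment achieving 5: Fri evening→Ivanova, Sat morning→Santos, Sat afternoon→Ivanova, Sat evening→Baptiste, Sun morning→Bakr.
Loads: Ivanova 2/2, Santos 1/1, Bakr 1/1, Baptiste 1/1.

5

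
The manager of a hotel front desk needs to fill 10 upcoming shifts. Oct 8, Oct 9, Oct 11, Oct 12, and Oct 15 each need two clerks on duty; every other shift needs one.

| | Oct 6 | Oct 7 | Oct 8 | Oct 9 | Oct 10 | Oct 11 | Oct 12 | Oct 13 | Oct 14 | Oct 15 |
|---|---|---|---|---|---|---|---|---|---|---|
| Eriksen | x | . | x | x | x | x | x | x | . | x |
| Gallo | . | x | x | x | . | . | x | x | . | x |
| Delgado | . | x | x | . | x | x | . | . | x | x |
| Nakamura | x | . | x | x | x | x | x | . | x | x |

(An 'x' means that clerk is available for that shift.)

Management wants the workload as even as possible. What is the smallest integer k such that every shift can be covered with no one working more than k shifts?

With 4 clerks and 15 worker-slots to fill, someone must work at least ⌈15/4⌉ = 4 shifts, so k ≥ 4.
k = 4 works: Oct 6→Eriksen, Oct 7→Gallo, Oct 8→Gallo+Delgado, Oct 9→Eriksen+Gallo, Oct 10→Eriksen, Oct 11→Delgado+Nakamura, Oct 12→Gallo+Nakamura, Oct 13→Eriksen, Oct 14→Delgado, Oct 15→Delgado+Nakamura.
Loads: Eriksen 4, Gallo 4, Delgado 4, Nakamura 3 — all ≤ 4.

4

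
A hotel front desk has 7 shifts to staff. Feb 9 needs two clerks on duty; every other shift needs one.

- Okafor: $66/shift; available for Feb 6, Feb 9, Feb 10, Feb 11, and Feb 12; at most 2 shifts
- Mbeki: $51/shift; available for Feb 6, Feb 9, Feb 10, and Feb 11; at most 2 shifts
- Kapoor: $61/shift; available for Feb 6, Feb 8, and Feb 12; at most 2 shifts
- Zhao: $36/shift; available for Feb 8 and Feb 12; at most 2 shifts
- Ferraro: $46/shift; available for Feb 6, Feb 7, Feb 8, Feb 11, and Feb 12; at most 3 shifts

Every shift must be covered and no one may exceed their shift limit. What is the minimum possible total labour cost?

$378

Feb 7 can only be covered by Ferraro, so that assignment is forced.
Feb 9 can only be covered by Okafor and Mbeki, so that assignment is forced.
Picking the cheapest available clerk for each shift independently would cost $378, and that bound is achievable.
An optimal schedule: Feb 6→Ferraro, Feb 7→Ferraro, Feb 8→Zhao, Feb 9→Mbeki+Okafor, Feb 10→Mbeki, Feb 11→Ferraro, Feb 12→Zhao.
Total: 46 + 46 + 36 + 51 + 66 + 51 + 46 + 36 = $378.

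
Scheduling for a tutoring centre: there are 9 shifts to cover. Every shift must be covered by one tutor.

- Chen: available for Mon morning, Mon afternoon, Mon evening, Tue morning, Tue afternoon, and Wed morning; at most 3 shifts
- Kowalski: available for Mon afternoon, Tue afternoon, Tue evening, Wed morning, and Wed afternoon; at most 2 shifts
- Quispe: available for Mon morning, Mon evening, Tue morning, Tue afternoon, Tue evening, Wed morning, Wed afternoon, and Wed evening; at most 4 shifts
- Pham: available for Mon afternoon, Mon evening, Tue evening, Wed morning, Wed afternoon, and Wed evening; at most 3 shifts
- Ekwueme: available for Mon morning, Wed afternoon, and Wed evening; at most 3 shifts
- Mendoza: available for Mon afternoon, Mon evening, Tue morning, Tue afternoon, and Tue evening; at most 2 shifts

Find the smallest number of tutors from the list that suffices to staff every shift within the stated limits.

9 slots to fill and no one can take more than 4, so at least ⌈9/4⌉ = 3 tutors are needed.
Chen, Kowalski, and Quispe alone can cover everything: Mon morning→Chen, Mon afternoon→Chen, Mon evening→Chen, Tue morning→Quispe, Tue afternoon→Quispe, Tue evening→Kowalski, Wed morning→Quispe, Wed afternoon→Kowalski, Wed evening→Quispe.

3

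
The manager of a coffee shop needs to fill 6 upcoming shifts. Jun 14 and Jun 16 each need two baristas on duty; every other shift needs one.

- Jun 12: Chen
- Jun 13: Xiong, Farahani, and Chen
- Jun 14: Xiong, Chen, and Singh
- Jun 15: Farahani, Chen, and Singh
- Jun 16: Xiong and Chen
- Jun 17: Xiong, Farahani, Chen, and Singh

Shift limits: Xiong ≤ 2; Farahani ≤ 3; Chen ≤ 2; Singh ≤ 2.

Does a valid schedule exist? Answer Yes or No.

Jun 12 can only be covered by Chen, so that assignment is forced.
Jun 16 can only be covered by Xiong and Chen, so that assignment is forced.
One valid schedule: Jun 12→Chen, Jun 13→Farahani, Jun 14→Xiong+Singh, Jun 15→Farahani, Jun 16→Xiong+Chen, Jun 17→Farahani.
Loads: Xiong 2/2, Farahani 3/3, Chen 2/2, Singh 1/2 — all within limits.

Yes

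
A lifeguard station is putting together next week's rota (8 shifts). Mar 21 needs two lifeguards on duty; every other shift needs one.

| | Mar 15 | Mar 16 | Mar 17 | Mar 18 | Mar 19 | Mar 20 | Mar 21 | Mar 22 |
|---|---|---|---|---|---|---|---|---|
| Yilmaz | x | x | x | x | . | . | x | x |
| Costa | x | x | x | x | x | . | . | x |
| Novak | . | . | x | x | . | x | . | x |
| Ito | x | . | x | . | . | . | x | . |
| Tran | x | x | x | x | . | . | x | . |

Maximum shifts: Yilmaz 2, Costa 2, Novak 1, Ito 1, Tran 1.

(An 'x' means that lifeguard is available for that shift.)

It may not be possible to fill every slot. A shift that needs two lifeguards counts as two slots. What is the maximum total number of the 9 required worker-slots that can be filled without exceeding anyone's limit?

Total capacity across all lifeguards is 2+2+1+1+1 = 7, and 9 slots are needed, so at most 7 can be filled.
An assignment achieving 7: Mar 15→Tran, Mar 16→Yilmaz, Mar 19→Costa, Mar 20→Novak, Mar 21→Yilmaz+Ito, Mar 22→Costa.
Loads: Yilmaz 2/2, Costa 2/2, Novak 1/1, Ito 1/1, Tran 1/1.

7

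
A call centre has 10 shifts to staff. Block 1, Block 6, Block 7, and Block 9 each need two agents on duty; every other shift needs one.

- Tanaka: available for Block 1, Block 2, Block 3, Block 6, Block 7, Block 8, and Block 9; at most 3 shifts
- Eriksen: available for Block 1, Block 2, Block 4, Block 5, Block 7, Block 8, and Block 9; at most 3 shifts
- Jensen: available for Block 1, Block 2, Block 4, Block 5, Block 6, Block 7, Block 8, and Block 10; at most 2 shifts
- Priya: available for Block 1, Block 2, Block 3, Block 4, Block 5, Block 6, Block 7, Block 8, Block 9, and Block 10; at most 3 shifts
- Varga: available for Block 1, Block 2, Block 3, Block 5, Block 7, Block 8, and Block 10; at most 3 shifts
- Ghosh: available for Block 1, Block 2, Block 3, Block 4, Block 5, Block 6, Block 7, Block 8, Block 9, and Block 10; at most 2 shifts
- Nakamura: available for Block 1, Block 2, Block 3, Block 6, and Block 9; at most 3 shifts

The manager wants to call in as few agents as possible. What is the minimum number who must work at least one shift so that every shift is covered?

5

14 slots to fill and no one can take more than 3, so at least ⌈14/3⌉ = 5 agents are needed.
Tanaka, Eriksen, Jensen, Priya, and Varga alone can cover everything: Block 1→Priya+Varga, Block 2→Priya, Block 3→Tanaka, Block 4→Eriksen, Block 5→Eriksen, Block 6→Tanaka+Jensen, Block 7→Priya+Varga, Block 8→Varga, Block 9→Tanaka+Eriksen, Block 10→Jensen.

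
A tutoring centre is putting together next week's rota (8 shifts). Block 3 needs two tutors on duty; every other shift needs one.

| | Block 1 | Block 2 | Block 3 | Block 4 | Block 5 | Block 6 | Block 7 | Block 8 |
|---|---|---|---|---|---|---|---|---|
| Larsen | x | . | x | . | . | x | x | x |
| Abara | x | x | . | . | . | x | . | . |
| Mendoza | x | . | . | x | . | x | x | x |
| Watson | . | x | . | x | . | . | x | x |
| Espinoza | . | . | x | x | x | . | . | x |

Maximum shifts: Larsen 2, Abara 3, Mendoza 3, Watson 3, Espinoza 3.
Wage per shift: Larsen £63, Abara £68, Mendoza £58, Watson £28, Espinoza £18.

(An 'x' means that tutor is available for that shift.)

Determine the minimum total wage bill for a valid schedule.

£317

Block 3 can only be covered by Larsen and Espinoza, so that assignment is forced.
Block 5 can only be covered by Espinoza, so that assignment is forced.
Picking the cheapest available tutor for each shift independently would cost £307, but that ignores the shift limits.
An optimal schedule: Block 1→Mendoza, Block 2→Watson, Block 3→Espinoza+Larsen, Block 4→Espinoza, Block 5→Espinoza, Block 6→Mendoza, Block 7→Watson, Block 8→Watson.
Total: 58 + 28 + 18 + 63 + 18 + 18 + 58 + 28 + 28 = £317.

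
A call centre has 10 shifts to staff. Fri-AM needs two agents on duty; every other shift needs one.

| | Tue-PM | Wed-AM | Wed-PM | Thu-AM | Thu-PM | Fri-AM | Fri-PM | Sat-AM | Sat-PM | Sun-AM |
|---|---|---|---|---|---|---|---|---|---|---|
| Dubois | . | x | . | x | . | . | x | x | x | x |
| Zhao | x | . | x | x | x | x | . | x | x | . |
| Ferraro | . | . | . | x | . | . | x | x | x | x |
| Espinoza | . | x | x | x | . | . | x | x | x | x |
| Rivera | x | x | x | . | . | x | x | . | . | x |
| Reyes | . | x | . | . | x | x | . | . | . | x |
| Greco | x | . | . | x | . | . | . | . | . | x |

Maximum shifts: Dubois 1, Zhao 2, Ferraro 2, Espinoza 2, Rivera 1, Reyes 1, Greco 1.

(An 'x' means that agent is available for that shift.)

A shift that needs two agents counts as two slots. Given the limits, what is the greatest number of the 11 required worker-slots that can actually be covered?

10

Total capacity across all agents is 1+2+2+2+1+1+1 = 10, and 11 slots are needed, so at most 10 can be filled.
An assignment achieving 10: Tue-PM→Zhao, Wed-AM→Dubois, Wed-PM→Espinoza, Thu-AM→Greco, Thu-PM→Zhao, Fri-AM→Rivera+Reyes, Fri-PM→Ferraro, Sat-AM→Ferraro, Sat-PM→Espinoza.
Loads: Dubois 1/1, Zhao 2/2, Ferraro 2/2, Espinoza 2/2, Rivera 1/1, Reyes 1/1, Greco 1/1.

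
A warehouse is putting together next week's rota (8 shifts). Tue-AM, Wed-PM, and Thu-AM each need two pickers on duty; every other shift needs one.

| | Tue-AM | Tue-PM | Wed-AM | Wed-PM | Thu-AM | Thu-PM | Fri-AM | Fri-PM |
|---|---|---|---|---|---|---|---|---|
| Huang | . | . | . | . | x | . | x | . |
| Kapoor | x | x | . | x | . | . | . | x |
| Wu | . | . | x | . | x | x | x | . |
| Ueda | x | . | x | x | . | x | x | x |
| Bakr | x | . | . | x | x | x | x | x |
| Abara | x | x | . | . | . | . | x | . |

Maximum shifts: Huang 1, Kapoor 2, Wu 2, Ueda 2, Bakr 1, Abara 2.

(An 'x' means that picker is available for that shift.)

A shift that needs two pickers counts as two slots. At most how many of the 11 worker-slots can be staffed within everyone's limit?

10

Total capacity across all pickers is 1+2+2+2+1+2 = 10, and 11 slots are needed, so at most 10 can be filled.
An assignment achieving 10: Tue-AM→Abara, Tue-PM→Kapoor, Wed-AM→Wu, Wed-PM→Kapoor+Ueda, Thu-AM→Huang+Wu, Thu-PM→Ueda, Fri-AM→Abara, Fri-PM→Bakr.
Loads: Huang 1/1, Kapoor 2/2, Wu 2/2, Ueda 2/2, Bakr 1/1, Abara 2/2.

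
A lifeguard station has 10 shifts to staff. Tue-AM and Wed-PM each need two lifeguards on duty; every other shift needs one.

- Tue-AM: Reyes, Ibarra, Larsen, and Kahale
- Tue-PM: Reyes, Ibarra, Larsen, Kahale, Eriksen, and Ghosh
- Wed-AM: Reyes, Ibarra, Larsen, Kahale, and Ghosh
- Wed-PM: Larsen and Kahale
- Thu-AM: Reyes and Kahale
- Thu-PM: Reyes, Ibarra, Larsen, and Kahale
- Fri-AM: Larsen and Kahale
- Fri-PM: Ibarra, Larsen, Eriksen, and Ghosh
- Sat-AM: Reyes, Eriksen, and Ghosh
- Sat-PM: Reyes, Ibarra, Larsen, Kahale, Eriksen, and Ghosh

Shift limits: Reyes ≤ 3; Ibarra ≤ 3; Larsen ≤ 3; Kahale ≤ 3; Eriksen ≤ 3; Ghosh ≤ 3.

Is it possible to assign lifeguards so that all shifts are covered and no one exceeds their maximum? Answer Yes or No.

Yes

Wed-PM can only be covered by Larsen and Kahale, so that assignment is forced.
One valid schedule: Tue-AM→Ibarra+Larsen, Tue-PM→Kahale, Wed-AM→Ibarra, Wed-PM→Larsen+Kahale, Thu-AM→Reyes, Thu-PM→Reyes, Fri-AM→Larsen, Fri-PM→Ibarra, Sat-AM→Reyes, Sat-PM→Kahale.
Loads: Reyes 3/3, Ibarra 3/3, Larsen 3/3, Kahale 3/3, Eriksen 0/3, Ghosh 0/3 — all within limits.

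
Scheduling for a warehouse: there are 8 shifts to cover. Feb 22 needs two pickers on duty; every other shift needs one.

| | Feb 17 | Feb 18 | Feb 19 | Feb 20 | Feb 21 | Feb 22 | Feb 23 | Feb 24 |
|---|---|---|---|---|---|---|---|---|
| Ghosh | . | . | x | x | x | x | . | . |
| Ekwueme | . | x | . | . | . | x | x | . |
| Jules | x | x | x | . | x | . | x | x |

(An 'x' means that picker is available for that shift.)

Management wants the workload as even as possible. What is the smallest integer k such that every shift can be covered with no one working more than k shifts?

With 3 pickers and 9 worker-slots to fill, someone must work at least ⌈9/3⌉ = 3 shifts, so k ≥ 3.
k = 3 works: Feb 17→Jules, Feb 18→Ekwueme, Feb 19→Ghosh, Feb 20→Ghosh, Feb 21→Jules, Feb 22→Ghosh+Ekwueme, Feb 23→Ekwueme, Feb 24→Jules.
Loads: Ghosh 3, Ekwueme 3, Jules 3 — all ≤ 3.

3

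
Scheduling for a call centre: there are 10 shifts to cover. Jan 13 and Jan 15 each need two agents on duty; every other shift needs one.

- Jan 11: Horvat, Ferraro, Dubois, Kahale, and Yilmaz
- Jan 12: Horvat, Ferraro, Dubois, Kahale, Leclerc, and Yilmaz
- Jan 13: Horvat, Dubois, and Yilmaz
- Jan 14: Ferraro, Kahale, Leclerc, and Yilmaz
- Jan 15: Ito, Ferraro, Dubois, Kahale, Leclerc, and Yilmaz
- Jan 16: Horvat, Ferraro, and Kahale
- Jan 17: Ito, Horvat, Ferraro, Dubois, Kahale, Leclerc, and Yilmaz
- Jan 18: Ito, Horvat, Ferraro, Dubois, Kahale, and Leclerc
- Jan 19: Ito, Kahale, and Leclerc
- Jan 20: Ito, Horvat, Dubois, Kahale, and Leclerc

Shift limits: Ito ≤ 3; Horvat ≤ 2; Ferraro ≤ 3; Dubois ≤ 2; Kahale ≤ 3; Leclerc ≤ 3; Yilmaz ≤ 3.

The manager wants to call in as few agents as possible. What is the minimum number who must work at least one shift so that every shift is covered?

5

12 slots to fill and no one can take more than 3, so at least ⌈12/3⌉ = 4 agents are needed.
No set of 4 agents can cover every shift (each such set leaves at least one shift with no one available or exceeds a cap).
Ito, Horvat, Ferraro, Dubois, and Kahale alone can cover everything: Jan 11→Ferraro, Jan 12→Ferraro, Jan 13→Horvat+Dubois, Jan 14→Ferraro, Jan 15→Dubois+Kahale, Jan 16→Horvat, Jan 17→Ito, Jan 18→Kahale, Jan 19→Ito, Jan 20→Ito.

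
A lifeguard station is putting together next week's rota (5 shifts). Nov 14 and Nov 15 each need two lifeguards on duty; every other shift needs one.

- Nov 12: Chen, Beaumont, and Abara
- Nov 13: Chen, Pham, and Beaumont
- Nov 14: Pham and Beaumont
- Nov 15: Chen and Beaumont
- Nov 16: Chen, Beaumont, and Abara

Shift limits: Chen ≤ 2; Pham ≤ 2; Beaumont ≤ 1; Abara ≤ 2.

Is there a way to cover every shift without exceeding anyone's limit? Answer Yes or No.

Total capacity is 7 and 7 slots are needed, so capacity alone doesn't rule it out.
Shifts {Nov 14, Nov 15} need 4 worker-slots in total, but the lifeguards available for any of those shifts (Chen, Pham, and Beaumont) can supply at most 3 among them. So no valid schedule exists.

No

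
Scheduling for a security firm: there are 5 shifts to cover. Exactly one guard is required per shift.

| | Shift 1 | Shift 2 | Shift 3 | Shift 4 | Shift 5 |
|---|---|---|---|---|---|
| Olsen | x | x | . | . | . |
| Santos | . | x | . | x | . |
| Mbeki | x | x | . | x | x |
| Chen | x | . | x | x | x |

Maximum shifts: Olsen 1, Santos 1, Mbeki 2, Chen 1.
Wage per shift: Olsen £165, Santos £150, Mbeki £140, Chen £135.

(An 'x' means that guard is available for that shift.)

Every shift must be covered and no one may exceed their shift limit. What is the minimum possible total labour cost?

£730

Shift 3 can only be covered by Chen, so that assignment is forced.
Picking the cheapest available guard for each shift independently would cost £680, but that ignores the shift limits.
An optimal schedule: Shift 1→Olsen, Shift 2→Santos, Shift 3→Chen, Shift 4→Mbeki, Shift 5→Mbeki.
Total: 165 + 150 + 135 + 140 + 140 = £730.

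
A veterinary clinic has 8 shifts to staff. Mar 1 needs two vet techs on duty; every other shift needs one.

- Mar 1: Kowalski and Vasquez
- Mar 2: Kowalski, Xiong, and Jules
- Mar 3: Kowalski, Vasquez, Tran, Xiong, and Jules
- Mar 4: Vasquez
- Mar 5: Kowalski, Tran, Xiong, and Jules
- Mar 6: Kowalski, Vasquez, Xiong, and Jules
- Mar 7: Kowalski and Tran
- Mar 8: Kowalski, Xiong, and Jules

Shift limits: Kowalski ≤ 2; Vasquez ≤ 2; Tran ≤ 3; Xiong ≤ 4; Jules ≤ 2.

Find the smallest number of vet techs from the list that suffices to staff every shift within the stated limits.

4

9 slots to fill and no one can take more than 4, so at least ⌈9/4⌉ = 3 vet techs are needed.
No set of 3 vet techs can cover every shift (each such set leaves at least one shift with no one available or exceeds a cap).
Kowalski, Vasquez, Tran, and Xiong alone can cover everything: Mar 1→Kowalski+Vasquez, Mar 2→Kowalski, Mar 3→Tran, Mar 4→Vasquez, Mar 5→Tran, Mar 6→Xiong, Mar 7→Tran, Mar 8→Xiong.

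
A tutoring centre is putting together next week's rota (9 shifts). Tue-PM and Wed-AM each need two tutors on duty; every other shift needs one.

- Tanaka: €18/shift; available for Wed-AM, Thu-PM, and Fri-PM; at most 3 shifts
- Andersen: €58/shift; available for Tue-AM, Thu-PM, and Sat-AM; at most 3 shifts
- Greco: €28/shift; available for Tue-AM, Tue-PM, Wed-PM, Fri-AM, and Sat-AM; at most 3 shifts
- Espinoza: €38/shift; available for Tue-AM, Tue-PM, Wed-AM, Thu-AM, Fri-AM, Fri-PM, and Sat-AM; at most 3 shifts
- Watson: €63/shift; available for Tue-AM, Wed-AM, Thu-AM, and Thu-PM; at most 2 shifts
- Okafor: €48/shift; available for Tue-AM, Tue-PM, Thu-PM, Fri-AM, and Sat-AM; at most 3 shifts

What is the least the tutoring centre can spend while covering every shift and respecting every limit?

Wed-PM can only be covered by Greco, so that assignment is forced.
Picking the cheapest available tutor for each shift independently would cost €308, but that ignores the shift limits.
An optimal schedule: Tue-AM→Okafor, Tue-PM→Greco+Espinoza, Wed-AM→Tanaka+Espinoza, Wed-PM→Greco, Thu-AM→Espinoza, Thu-PM→Tanaka, Fri-AM→Greco, Fri-PM→Tanaka, Sat-AM→Okafor.
Total: 48 + 28 + 38 + 18 + 38 + 28 + 38 + 18 + 28 + 18 + 48 = €348.

€348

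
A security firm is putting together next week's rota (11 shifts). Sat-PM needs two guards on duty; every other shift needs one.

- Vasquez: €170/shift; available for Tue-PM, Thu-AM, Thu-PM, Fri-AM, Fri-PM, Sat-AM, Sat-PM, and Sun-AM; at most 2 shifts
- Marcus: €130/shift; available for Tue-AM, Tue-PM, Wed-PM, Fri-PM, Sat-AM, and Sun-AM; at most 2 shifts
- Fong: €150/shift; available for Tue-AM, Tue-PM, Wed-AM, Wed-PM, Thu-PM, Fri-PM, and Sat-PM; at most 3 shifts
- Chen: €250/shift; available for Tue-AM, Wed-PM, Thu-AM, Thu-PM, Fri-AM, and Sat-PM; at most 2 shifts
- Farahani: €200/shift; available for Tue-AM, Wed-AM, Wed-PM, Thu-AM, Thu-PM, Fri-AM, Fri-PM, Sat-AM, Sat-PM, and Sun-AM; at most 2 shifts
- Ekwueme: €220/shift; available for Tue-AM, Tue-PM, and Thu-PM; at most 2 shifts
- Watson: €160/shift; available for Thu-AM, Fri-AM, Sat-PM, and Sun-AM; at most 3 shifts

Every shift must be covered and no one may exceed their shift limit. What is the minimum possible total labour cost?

€1930

Picking the cheapest available guard for each shift independently would cost €1710, but that ignores the shift limits.
An optimal schedule: Tue-AM→Farahani, Tue-PM→Marcus, Wed-AM→Fong, Wed-PM→Fong, Thu-AM→Watson, Thu-PM→Vasquez, Fri-AM→Watson, Fri-PM→Fong, Sat-AM→Marcus, Sat-PM→Vasquez+Farahani, Sun-AM→Watson.
Total: 200 + 130 + 150 + 150 + 160 + 170 + 160 + 150 + 130 + 170 + 200 + 160 = €1930.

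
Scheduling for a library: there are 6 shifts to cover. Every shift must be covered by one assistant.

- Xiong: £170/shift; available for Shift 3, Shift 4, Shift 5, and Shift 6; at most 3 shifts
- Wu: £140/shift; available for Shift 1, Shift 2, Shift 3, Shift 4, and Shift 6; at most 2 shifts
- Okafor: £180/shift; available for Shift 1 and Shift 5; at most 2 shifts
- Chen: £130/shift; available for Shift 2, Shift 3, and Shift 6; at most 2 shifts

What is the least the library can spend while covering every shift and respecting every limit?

Picking the cheapest available assistant for each shift independently would cost £840, but that ignores the shift limits.
An optimal schedule: Shift 1→Wu, Shift 2→Chen, Shift 3→Chen, Shift 4→Wu, Shift 5→Xiong, Shift 6→Xiong.
Total: 140 + 130 + 130 + 140 + 170 + 170 = £880.

£880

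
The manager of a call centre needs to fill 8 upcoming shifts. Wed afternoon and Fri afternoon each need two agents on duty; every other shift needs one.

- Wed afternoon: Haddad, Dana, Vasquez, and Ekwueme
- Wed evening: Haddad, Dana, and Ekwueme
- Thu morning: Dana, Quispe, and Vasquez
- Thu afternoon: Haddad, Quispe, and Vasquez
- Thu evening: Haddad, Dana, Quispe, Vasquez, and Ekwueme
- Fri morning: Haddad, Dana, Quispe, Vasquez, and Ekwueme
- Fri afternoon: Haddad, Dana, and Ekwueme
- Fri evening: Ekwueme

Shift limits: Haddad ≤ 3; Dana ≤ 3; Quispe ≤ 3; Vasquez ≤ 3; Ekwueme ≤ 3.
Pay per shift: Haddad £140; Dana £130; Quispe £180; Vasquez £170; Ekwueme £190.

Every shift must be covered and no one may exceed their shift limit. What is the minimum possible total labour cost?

£1510

Fri evening can only be covered by Ekwueme, so that assignment is forced.
Picking the cheapest available agent for each shift independently would cost £1390, but that ignores the shift limits.
An optimal schedule: Wed afternoon→Haddad+Vasquez, Wed evening→Dana, Thu morning→Dana, Thu afternoon→Haddad, Thu evening→Vasquez, Fri morning→Vasquez, Fri afternoon→Dana+Haddad, Fri evening→Ekwueme.
Total: 140 + 170 + 130 + 130 + 140 + 170 + 170 + 130 + 140 + 190 = £1510.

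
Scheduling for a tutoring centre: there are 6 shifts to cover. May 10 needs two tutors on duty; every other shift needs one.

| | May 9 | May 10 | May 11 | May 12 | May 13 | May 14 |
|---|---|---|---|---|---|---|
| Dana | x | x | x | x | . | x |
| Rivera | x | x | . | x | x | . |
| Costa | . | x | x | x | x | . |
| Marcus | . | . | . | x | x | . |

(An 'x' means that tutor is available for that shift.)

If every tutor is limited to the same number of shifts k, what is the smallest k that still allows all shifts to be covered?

2

With 4 tutors and 7 worker-slots to fill, someone must work at least ⌈7/4⌉ = 2 shifts, so k ≥ 2.
k = 2 works: May 9→Dana, May 10→Rivera+Costa, May 11→Costa, May 12→Marcus, May 13→Rivera, May 14→Dana.
Loads: Dana 2, Rivera 2, Costa 2, Marcus 1 — all ≤ 2.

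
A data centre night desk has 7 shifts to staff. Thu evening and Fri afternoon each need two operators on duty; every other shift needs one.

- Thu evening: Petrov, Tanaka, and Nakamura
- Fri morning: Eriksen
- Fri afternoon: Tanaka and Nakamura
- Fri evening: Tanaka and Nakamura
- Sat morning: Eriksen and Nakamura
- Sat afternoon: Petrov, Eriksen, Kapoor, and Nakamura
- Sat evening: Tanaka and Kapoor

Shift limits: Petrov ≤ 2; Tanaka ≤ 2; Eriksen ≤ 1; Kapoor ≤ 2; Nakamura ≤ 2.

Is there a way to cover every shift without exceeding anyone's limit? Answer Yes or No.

Total capacity is 9 and 9 slots are needed, so capacity alone doesn't rule it out.
Shifts {Thu evening, Fri morning, Fri afternoon, Fri evening, Sat morning} need 7 worker-slots in total, but the operators available for any of those shifts (Petrov, Tanaka, Eriksen, and Nakamura) can supply at most 6 among them. So no valid schedule exists.

No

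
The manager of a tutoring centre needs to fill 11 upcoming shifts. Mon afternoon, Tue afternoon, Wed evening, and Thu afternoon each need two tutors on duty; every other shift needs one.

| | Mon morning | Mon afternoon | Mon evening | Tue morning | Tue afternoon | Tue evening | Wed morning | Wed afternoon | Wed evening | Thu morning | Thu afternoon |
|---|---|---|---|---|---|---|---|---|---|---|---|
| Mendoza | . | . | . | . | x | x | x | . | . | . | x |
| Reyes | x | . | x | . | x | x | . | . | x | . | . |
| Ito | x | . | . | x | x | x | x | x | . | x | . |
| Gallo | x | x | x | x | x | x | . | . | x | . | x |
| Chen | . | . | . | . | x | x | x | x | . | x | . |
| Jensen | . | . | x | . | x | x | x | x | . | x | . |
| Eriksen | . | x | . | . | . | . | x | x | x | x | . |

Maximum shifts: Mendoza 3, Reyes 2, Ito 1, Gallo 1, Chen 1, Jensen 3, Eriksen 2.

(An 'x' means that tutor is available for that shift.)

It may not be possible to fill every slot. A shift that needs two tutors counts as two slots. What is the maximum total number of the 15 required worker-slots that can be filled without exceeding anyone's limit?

13

Total capacity across all tutors is 3+2+1+1+1+3+2 = 13, and 15 slots are needed, so at most 13 can be filled.
An assignment achieving 13: Mon morning→Reyes, Mon afternoon→Gallo+Eriksen, Mon evening→Reyes, Tue morning→Ito, Tue afternoon→Mendoza+Jensen, Tue evening→Jensen, Wed morning→Mendoza, Wed afternoon→Chen, Wed evening→Eriksen, Thu morning→Jensen, Thu afternoon→Mendoza.
Loads: Mendoza 3/3, Reyes 2/2, Ito 1/1, Gallo 1/1, Chen 1/1, Jensen 3/3, Eriksen 2/2.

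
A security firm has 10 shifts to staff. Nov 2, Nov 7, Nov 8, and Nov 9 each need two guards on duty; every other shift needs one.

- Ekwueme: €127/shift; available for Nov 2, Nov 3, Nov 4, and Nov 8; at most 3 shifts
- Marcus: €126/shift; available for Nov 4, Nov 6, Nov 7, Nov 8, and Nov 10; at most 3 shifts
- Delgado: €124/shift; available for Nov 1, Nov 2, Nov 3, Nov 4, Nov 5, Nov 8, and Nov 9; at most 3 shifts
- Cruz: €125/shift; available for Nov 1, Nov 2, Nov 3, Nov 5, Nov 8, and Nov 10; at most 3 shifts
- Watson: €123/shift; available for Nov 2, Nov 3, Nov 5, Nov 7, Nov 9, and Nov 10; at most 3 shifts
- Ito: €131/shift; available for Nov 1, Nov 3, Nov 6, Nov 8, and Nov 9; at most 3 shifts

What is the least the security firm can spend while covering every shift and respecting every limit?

Nov 7 can only be covered by Marcus and Watson, so that assignment is forced.
Picking the cheapest available guard for each shift independently would cost €1735, but that ignores the shift limits.
An optimal schedule: Nov 1→Delgado, Nov 2→Cruz+Ekwueme, Nov 3→Cruz, Nov 4→Delgado, Nov 5→Watson, Nov 6→Marcus, Nov 7→Watson+Marcus, Nov 8→Marcus+Ekwueme, Nov 9→Watson+Delgado, Nov 10→Cruz.
Total: 124 + 125 + 127 + 125 + 124 + 123 + 126 + 123 + 126 + 126 + 127 + 123 + 124 + 125 = €1748.

€1748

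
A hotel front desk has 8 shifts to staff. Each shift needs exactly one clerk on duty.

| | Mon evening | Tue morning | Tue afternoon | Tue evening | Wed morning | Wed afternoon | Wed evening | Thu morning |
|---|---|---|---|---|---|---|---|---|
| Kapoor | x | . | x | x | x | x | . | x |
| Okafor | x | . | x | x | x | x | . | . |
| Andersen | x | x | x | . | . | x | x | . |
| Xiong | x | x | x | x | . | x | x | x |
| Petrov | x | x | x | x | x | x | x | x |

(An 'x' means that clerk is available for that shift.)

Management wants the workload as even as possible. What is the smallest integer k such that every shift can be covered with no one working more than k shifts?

With 5 clerks and 8 worker-slots to fill, someone must work at least ⌈8/5⌉ = 2 shifts, so k ≥ 2.
k = 2 works: Mon evening→Okafor, Tue morning→Andersen, Tue afternoon→Xiong, Tue evening→Okafor, Wed morning→Kapoor, Wed afternoon→Xiong, Wed evening→Andersen, Thu morning→Kapoor.
Loads: Kapoor 2, Okafor 2, Andersen 2, Xiong 2, Petrov 0 — all ≤ 2.

2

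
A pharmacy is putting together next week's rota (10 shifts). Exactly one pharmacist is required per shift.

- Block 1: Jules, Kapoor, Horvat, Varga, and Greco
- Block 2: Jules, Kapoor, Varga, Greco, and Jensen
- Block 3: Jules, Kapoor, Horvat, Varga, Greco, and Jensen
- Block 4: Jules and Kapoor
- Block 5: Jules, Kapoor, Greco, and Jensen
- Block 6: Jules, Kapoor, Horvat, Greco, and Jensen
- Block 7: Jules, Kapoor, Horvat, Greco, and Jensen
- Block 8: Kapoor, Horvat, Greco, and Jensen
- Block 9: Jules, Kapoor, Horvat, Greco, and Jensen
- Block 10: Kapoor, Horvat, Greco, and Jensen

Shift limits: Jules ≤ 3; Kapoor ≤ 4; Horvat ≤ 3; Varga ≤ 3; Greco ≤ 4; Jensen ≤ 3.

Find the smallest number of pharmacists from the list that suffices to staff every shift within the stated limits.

10 slots to fill and no one can take more than 4, so at least ⌈10/4⌉ = 3 pharmacists are needed.
Jules, Kapoor, and Horvat alone can cover everything: Block 1→Kapoor, Block 2→Jules, Block 3→Kapoor, Block 4→Jules, Block 5→Jules, Block 6→Horvat, Block 7→Horvat, Block 8→Kapoor, Block 9→Horvat, Block 10→Kapoor.

3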